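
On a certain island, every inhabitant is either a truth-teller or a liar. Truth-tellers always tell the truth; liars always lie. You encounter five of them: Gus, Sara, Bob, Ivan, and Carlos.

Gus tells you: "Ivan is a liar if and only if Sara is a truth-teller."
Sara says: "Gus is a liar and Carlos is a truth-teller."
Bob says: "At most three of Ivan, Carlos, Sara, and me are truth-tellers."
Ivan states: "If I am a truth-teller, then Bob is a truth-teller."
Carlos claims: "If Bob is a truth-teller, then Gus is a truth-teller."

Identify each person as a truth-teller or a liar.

Gus: truth-teller, Sara: liar, Bob: truth-teller, Ivan: truth-teller, Carlos: truth-teller

Consider Gus. Suppose Gus is a liar.
Then no assignment of the remaining roles makes every statement match its speaker's type — contradiction.
So Gus is a truth-teller.
With that fixed, Sara's statement is false, so Sara is a liar.
With that fixed, Bob's statement is true, so Bob is a truth-teller.
With that fixed, Ivan's statement is true, so Ivan is a truth-teller.
With that fixed, Carlos's statement is true, so Carlos is a truth-teller.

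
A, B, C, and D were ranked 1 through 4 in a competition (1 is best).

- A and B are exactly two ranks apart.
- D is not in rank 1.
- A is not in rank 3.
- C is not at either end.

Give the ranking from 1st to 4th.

From clues 1–2: C is in {1,2,4}.
From clues 1–3: A is in {1,2,4}.
From clues 1–4: A → rank 1, C → rank 2, B → rank 3, D → rank 4.

A, C, B, D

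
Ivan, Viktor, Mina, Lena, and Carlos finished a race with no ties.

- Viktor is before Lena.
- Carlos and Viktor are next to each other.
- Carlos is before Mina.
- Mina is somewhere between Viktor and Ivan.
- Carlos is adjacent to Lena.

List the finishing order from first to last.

Viktor, Carlos, Lena, Mina, Ivan

From clue 1: Viktor is in {1,2,3,4}.
From clues 1–2: Lena is in {3,4,5}.
From clues 1–3: Viktor is in {1,2,3}.
From clues 1–4: Ivan is in {4,5}.
From clues 1–5: Viktor → place 1, Carlos → place 2, Lena → place 3, Mina → place 4, Ivan → place 5.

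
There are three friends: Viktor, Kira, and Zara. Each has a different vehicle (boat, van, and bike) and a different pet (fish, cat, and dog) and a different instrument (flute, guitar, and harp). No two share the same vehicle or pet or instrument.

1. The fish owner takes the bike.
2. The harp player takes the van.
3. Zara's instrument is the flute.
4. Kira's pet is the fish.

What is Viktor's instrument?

harp

With clues 1–3, flute is impossible for Viktor's instrument.
With clues 1–4, guitar is impossible for Viktor's instrument.
That leaves harp.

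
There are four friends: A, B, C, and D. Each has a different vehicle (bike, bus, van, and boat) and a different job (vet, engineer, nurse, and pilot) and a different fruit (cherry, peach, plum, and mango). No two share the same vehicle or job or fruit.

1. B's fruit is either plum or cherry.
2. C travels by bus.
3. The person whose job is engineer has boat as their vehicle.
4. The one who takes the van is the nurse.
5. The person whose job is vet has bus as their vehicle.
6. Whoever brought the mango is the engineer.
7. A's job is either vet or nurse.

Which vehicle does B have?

bike

With clues 1–2, bus is impossible for B's vehicle.
With clues 1–6, boat is impossible for B's vehicle.
With clues 1–7, van is impossible for B's vehicle.
That leaves bike.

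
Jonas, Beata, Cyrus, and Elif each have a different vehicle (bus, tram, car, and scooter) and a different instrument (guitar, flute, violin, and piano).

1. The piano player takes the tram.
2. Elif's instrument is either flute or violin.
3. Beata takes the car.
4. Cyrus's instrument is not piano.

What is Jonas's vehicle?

tram

With clues 1–3, car is impossible for Jonas's vehicle.
With clues 1–4, bus and scooter are impossible for Jonas's vehicle.
That leaves tram.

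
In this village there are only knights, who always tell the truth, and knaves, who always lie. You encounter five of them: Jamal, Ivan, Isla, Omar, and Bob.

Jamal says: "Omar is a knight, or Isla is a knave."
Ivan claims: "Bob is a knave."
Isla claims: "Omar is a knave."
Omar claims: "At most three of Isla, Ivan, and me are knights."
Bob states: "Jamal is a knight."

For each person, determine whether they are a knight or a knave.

Regardless of anyone's role, Omar's statement is true, so Omar is a knight.
With that fixed, Jamal's statement is true, so Jamal is a knight.
With that fixed, Isla's statement is false, so Isla is a knave.
With that fixed, Bob's statement is true, so Bob is a knight.
With that fixed, Ivan's statement is false, so Ivan is a knave.

Jamal: knight, Ivan: knave, Isla: knave, Omar: knight, Bob: knight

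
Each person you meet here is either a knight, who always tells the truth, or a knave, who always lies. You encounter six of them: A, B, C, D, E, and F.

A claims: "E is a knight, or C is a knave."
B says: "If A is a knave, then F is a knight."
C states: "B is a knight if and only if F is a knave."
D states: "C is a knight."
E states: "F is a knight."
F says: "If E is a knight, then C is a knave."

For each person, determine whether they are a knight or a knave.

Consider A. Suppose A is a knave.
Then no assignment of the remaining roles makes every statement match its speaker's type — contradiction.
So A is a knight.
With that fixed, B's statement is true, so B is a knight.
Consider C. Suppose C is a knight.
Then no assignment of the remaining roles makes every statement match its speaker's type — contradiction.
So C is a knave.
With that fixed, D's statement is false, so D is a knave.
With that fixed, F's statement is true, so F is a knight.
With that fixed, E's statement is true, so E is a knight.

A: knight, B: knight, C: knave, D: knave, E: knight, F: knight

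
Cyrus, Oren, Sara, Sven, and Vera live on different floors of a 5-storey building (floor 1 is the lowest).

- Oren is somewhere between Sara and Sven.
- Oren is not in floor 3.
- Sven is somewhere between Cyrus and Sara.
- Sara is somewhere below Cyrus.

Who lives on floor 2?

With clues 1–3, Sara is ruled out for floor 2.
With clues 1–4, Cyrus, Sven, and Vera are ruled out for floor 2.
So floor 2 is Oren.

Oren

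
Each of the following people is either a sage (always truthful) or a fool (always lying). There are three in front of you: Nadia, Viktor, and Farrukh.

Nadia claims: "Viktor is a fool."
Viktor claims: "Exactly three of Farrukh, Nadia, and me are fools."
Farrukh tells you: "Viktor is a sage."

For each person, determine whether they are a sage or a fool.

Nadia: sage, Viktor: fool, Farrukh: fool

Consider Nadia. Suppose Nadia is a fool.
Then no assignment of the remaining roles makes every statement match its speaker's type — contradiction.
So Nadia is a sage.
With that fixed, Viktor's statement is false, so Viktor is a fool.
With that fixed, Farrukh's statement is false, so Farrukh is a fool.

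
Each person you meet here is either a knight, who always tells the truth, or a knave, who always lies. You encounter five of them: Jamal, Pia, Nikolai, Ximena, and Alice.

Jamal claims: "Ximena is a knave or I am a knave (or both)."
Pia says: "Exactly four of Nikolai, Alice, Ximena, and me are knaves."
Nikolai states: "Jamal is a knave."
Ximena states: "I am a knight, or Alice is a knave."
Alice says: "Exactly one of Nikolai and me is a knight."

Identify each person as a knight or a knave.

Jamal: knight, Pia: knave, Nikolai: knave, Ximena: knave, Alice: knight

Consider Jamal. Suppose Jamal is a knave.
Then Jamal's own statement would have to be false, but it can't be — contradiction.
So Jamal is a knight.
With that fixed, Nikolai's statement is false, so Nikolai is a knave.
Consider Pia. Suppose Pia is a knight.
Then Pia's own statement would have to be true, but it can't be — contradiction.
So Pia is a knave.
Consider Ximena. Suppose Ximena is a knight.
Then Jamal's statement comes out false, contradicting Jamal being a knight.
So Ximena is a knave.
Consider Alice. Suppose Alice is a knave.
Then Pia's statement comes out true, contradicting Pia being a knave.
So Alice is a knight.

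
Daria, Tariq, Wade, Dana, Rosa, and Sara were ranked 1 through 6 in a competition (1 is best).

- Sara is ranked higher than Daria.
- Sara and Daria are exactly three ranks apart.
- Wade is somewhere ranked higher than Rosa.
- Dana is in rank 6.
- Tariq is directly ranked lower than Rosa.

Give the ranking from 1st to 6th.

Wade, Sara, Rosa, Tariq, Daria, Dana

From clue 1: Daria is in {2,3,4,5,6}.
From clues 1–2: Daria is in {4,5,6}.
From clues 1–4: Dana → rank 6.
From clues 1–5: Wade → rank 1, Sara → rank 2, Rosa → rank 3, Tariq → rank 4, Daria → rank 5.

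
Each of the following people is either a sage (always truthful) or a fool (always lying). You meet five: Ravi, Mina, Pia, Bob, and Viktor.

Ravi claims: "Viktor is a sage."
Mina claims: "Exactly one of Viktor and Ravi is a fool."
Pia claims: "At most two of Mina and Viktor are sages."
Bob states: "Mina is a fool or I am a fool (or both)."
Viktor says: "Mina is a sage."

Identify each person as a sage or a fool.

Regardless of anyone's role, Pia's statement is true, so Pia is a sage.
Consider Ravi. Suppose Ravi is a sage.
Then no assignment of the remaining roles makes every statement match its speaker's type — contradiction.
So Ravi is a fool.
Consider Mina. Suppose Mina is a sage.
Then whichever role Bob has, Bob's statement has the wrong truth value — contradiction.
So Mina is a fool.
With that fixed, Bob's statement is true, so Bob is a sage.
With that fixed, Viktor's statement is false, so Viktor is a fool.

Ravi: fool, Mina: fool, Pia: sage, Bob: sage, Viktor: fool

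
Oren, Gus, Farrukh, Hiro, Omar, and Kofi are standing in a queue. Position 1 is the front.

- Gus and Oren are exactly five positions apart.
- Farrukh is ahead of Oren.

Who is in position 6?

Oren

With clue 1, Farrukh, Hiro, Kofi, and Omar are ruled out for position 6.
With clues 1–2, Gus is ruled out for position 6.
So position 6 is Oren.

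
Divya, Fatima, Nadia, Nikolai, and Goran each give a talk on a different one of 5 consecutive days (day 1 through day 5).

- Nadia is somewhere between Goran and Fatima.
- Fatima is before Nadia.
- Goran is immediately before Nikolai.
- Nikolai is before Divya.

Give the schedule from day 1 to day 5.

From clue 1: Nadia is in {2,3,4}.
From clues 1–2: Fatima is in {1,2,3}.
From clues 1–3: Fatima is in {1,2}.
From clues 1–4: Fatima → day 1, Nadia → day 2, Goran → day 3, Nikolai → day 4, Divya → day 5.

Fatima, Nadia, Goran, Nikolai, Divya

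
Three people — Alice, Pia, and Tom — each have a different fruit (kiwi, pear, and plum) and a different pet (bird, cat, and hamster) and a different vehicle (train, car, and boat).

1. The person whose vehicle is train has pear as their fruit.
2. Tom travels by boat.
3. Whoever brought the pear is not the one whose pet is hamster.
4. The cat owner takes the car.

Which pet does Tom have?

hamster

With clues 1–4, bird and cat are impossible for Tom's pet.
That leaves hamster.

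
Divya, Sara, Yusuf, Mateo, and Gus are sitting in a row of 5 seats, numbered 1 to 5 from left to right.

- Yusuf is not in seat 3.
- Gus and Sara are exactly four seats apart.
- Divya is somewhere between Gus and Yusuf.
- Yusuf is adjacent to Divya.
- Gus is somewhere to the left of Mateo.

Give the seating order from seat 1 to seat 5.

Gus, Mateo, Divya, Yusuf, Sara

From clue 1: Yusuf is in {1,2,4,5}.
From clues 1–2: Sara is in {1,5}.
From clues 1–4: Divya → seat 3.
From clues 1–5: Gus → seat 1, Mateo → seat 2, Yusuf → seat 4, Sara → seat 5.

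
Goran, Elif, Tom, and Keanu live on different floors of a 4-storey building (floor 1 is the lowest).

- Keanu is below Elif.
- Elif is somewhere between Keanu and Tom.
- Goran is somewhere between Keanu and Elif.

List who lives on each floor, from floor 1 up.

From clue 1: Elif is in {2,3,4}.
From clues 1–2: Elif is in {2,3}.
From clues 1–3: Keanu → floor 1, Goran → floor 2, Elif → floor 3, Tom → floor 4.

Keanu, Goran, Elif, Tom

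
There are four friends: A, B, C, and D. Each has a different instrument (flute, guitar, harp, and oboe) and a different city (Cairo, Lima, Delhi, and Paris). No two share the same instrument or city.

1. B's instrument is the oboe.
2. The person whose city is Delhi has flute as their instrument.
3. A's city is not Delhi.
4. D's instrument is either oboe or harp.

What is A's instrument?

guitar

Clue 1 rules out oboe for A's instrument.
With clues 1–3, flute is impossible for A's instrument.
With clues 1–4, harp is impossible for A's instrument.
That leaves guitar.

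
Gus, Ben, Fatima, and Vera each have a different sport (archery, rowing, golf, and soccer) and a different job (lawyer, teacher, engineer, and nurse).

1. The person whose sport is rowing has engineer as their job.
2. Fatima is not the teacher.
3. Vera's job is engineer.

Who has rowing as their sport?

Vera

With clues 1–3, Ben, Fatima, and Gus are impossible for the one with sport rowing.
That leaves Vera.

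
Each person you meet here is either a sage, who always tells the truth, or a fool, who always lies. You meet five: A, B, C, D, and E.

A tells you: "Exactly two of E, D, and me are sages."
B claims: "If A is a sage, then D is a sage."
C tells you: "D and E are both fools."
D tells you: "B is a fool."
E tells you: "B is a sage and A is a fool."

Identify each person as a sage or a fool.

A: fool, B: sage, C: fool, D: fool, E: sage

Consider A. Suppose A is a sage.
Then no assignment of the remaining roles makes every statement match its speaker's type — contradiction.
So A is a fool.
With that fixed, B's statement is true, so B is a sage.
With that fixed, D's statement is false, so D is a fool.
With that fixed, E's statement is true, so E is a sage.
With that fixed, C's statement is false, so C is a fool.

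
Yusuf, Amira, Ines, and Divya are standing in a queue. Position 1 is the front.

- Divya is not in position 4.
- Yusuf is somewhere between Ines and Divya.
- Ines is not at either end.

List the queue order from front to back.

From clue 1: Divya is in {1,2,3}.
From clues 1–2: Yusuf is in {2,3}.
From clues 1–3: Divya → position 1, Yusuf → position 2, Ines → position 3, Amira → position 4.

Divya, Yusuf, Ines, Amira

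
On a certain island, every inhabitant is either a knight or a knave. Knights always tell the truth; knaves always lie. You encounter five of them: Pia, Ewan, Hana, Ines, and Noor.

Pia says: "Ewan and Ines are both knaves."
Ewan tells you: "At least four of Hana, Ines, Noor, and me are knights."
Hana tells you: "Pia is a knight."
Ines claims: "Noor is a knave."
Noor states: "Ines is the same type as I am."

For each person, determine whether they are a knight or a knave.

Consider Pia. Suppose Pia is a knight.
Then no assignment of the remaining roles makes every statement match its speaker's type — contradiction.
So Pia is a knave.
With that fixed, Hana's statement is false, so Hana is a knave.
With that fixed, Ewan's statement is false, so Ewan is a knave.
Consider Ines. Suppose Ines is a knave.
Then Pia's statement comes out true, contradicting Pia being a knave.
So Ines is a knight.
Consider Noor. Suppose Noor is a knight.
Then Ines's statement comes out false, contradicting Ines being a knight.
So Noor is a knave.

Pia: knave, Ewan: knave, Hana: knave, Ines: knight, Noor: knave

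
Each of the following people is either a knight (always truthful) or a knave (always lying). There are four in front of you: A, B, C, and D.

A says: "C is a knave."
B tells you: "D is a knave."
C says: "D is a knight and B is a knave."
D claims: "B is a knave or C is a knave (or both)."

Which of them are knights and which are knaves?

A: knave, B: knave, C: knight, D: knight

Consider A. Suppose A is a knight.
Then no assignment of the remaining roles makes every statement match its speaker's type — contradiction.
So A is a knave.
Consider B. Suppose B is a knight.
Then no assignment of the remaining roles makes every statement match its speaker's type — contradiction.
So B is a knave.
With that fixed, D's statement is true, so D is a knight.
With that fixed, C's statement is true, so C is a knight.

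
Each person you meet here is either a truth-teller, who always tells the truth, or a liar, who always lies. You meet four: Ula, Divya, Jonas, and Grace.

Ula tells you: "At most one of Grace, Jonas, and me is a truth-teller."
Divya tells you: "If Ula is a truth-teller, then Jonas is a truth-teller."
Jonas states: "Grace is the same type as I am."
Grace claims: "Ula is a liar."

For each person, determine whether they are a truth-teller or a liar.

Consider Ula. Suppose Ula is a truth-teller.
Then no assignment of the remaining roles makes every statement match its speaker's type — contradiction.
So Ula is a liar.
With that fixed, Divya's statement is true, so Divya is a truth-teller.
With that fixed, Grace's statement is true, so Grace is a truth-teller.
Consider Jonas. Suppose Jonas is a liar.
Then Ula's statement comes out true, contradicting Ula being a liar.
So Jonas is a truth-teller.

Ula: liar, Divya: truth-teller, Jonas: truth-teller, Grace: truth-teller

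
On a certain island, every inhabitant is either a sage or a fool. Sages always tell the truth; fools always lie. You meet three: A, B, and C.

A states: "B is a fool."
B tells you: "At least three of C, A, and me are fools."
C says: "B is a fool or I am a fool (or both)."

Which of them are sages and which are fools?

A: sage, B: fool, C: sage

Consider A. Suppose A is a fool.
Then no assignment of the remaining roles makes every statement match its speaker's type — contradiction.
So A is a sage.
With that fixed, B's statement is false, so B is a fool.
With that fixed, C's statement is true, so C is a sage.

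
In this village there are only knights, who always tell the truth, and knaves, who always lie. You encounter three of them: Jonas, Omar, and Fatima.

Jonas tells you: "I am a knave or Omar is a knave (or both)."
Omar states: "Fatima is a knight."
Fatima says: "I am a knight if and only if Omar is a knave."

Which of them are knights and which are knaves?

Consider Jonas. Suppose Jonas is a knave.
Then Jonas's own statement would have to be false, but it can't be — contradiction.
So Jonas is a knight.
Consider Omar. Suppose Omar is a knight.
Then Jonas's statement comes out false, contradicting Jonas being a knight.
So Omar is a knave.
Consider Fatima. Suppose Fatima is a knight.
Then Omar's statement comes out true, contradicting Omar being a knave.
So Fatima is a knave.

Jonas: knight, Omar: knave, Fatima: knave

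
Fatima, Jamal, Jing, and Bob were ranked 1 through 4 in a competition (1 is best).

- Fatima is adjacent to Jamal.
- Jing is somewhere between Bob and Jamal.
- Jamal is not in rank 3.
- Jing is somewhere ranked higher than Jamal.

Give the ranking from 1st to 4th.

From clues 1–2: Jing is in {2,3}.
From clues 1–4: Bob → rank 1, Jing → rank 2, Fatima → rank 3, Jamal → rank 4.

Bob, Jing, Fatima, Jamal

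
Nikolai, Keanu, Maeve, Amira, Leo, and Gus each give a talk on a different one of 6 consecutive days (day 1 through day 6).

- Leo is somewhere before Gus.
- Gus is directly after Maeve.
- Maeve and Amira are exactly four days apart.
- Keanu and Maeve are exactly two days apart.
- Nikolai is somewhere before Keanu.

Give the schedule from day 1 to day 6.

Amira, Nikolai, Keanu, Leo, Maeve, Gus

From clue 1: Leo is in {1,2,3,4,5}.
From clues 1–2: Maeve is in {2,3,4,5}.
From clues 1–3: Maeve is in {2,5}.
From clues 1–4: Keanu is in {3,4}.
From clues 1–5: Amira → day 1, Nikolai → day 2, Keanu → day 3, Leo → day 4, Maeve → day 5, Gus → day 6.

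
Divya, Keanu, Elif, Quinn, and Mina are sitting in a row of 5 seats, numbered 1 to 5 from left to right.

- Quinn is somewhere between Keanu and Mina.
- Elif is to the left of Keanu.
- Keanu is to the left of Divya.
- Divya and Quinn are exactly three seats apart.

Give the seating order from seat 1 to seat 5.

Mina, Quinn, Elif, Keanu, Divya

From clue 1: Quinn is in {2,3,4}.
From clues 1–3: Keanu is in {2,4}.
From clues 1–4: Mina → seat 1, Quinn → seat 2, Elif → seat 3, Keanu → seat 4, Divya → seat 5.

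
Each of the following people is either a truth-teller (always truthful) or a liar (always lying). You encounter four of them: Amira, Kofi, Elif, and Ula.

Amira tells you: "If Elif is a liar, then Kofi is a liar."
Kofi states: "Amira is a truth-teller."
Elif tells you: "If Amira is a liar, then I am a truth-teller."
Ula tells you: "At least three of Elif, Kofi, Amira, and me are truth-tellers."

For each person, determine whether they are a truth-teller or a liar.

Amira: truth-teller, Kofi: truth-teller, Elif: truth-teller, Ula: truth-teller

Consider Amira. Suppose Amira is a liar.
Then no assignment of the remaining roles makes every statement match its speaker's type — contradiction.
So Amira is a truth-teller.
With that fixed, Kofi's statement is true, so Kofi is a truth-teller.
With that fixed, Elif's statement is true, so Elif is a truth-teller.
With that fixed, Ula's statement is true, so Ula is a truth-teller.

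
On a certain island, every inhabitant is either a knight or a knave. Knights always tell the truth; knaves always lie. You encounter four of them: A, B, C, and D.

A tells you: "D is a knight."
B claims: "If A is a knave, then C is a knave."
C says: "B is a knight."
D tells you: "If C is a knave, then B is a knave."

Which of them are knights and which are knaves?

A: knight, B: knight, C: knight, D: knight

Consider A. Suppose A is a knave.
Then no assignment of the remaining roles makes every statement match its speaker's type — contradiction.
So A is a knight.
With that fixed, B's statement is true, so B is a knight.
With that fixed, C's statement is true, so C is a knight.
With that fixed, D's statement is true, so D is a knight.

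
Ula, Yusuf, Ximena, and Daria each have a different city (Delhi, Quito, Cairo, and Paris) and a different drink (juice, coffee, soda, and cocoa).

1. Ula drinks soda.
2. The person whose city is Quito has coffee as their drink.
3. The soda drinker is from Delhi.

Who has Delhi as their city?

With clues 1–3, Daria, Ximena, and Yusuf are impossible for the one with city Delhi.
That leaves Ula.

Ula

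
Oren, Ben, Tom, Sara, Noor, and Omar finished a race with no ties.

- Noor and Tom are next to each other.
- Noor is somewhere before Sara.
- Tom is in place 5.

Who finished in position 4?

With clues 1–3, Ben, Omar, Oren, Sara, and Tom are ruled out for place 4.
So place 4 is Noor.

Noor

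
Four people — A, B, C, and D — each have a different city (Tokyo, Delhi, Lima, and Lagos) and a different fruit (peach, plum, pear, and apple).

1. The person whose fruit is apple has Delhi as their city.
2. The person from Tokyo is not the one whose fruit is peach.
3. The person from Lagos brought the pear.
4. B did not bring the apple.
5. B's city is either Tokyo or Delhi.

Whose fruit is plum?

With clues 1–5, A, C, and D are impossible for the one with fruit plum.
That leaves B.

B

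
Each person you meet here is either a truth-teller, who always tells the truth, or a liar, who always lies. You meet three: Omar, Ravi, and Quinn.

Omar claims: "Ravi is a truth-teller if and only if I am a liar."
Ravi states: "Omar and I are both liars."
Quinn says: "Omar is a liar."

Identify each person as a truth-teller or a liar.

Omar: truth-teller, Ravi: liar, Quinn: liar

Consider Omar. Suppose Omar is a liar.
Then whichever role Ravi has, Ravi's statement has the wrong truth value — contradiction.
So Omar is a truth-teller.
With that fixed, Ravi's statement is false, so Ravi is a liar.
With that fixed, Quinn's statement is false, so Quinn is a liar.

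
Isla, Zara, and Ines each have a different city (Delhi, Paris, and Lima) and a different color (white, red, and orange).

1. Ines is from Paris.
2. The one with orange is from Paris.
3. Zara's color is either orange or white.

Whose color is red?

With clues 1–2, Ines is impossible for the one with color red.
With clues 1–3, Zara is impossible for the one with color red.
That leaves Isla.

Isla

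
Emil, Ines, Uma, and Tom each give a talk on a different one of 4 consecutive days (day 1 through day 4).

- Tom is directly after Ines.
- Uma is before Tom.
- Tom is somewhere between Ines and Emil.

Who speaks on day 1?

With clue 1, Tom is ruled out for day 1.
With clues 1–2, Ines is ruled out for day 1.
With clues 1–3, Emil is ruled out for day 1.
So day 1 is Uma.

Uma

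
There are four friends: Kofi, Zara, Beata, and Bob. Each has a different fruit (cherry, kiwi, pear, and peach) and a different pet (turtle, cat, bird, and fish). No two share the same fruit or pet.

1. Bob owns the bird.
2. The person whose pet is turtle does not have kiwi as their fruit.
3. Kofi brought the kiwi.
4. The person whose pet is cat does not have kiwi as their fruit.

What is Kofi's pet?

fish

Clue 1 rules out bird for Kofi's pet.
With clues 1–3, turtle is impossible for Kofi's pet.
With clues 1–4, cat is impossible for Kofi's pet.
That leaves fish.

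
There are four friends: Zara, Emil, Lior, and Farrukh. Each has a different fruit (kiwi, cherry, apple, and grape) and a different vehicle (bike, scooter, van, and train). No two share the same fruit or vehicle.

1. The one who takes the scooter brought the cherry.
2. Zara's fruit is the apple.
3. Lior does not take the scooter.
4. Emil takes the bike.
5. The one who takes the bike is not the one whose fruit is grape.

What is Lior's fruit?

With clues 1–2, apple is impossible for Lior's fruit.
With clues 1–3, cherry is impossible for Lior's fruit.
With clues 1–5, kiwi is impossible for Lior's fruit.
That leaves grape.

grape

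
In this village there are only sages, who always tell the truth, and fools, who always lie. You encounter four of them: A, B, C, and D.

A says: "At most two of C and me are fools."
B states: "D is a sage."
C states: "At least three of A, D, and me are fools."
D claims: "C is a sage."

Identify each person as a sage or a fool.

A: sage, B: fool, C: fool, D: fool

Regardless of anyone's role, A's statement is true, so A is a sage.
With that fixed, C's statement is false, so C is a fool.
With that fixed, D's statement is false, so D is a fool.
With that fixed, B's statement is false, so B is a fool.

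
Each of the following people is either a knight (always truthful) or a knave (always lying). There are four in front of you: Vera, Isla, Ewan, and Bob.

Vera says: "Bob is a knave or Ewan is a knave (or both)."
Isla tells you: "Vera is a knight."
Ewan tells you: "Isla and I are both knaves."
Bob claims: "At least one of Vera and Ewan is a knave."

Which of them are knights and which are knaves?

Vera: knight, Isla: knight, Ewan: knave, Bob: knight

Consider Vera. Suppose Vera is a knave.
Then no assignment of the remaining roles makes every statement match its speaker's type — contradiction.
So Vera is a knight.
With that fixed, Isla's statement is true, so Isla is a knight.
With that fixed, Ewan's statement is false, so Ewan is a knave.
With that fixed, Bob's statement is true, so Bob is a knight.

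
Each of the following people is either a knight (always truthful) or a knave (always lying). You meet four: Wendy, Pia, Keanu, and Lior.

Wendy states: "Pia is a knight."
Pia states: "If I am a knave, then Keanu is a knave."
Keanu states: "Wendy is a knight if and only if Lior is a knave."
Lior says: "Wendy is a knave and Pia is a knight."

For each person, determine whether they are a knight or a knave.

Consider Wendy. Suppose Wendy is a knave.
Then no assignment of the remaining roles makes every statement match its speaker's type — contradiction.
So Wendy is a knight.
With that fixed, Lior's statement is false, so Lior is a knave.
With that fixed, Keanu's statement is true, so Keanu is a knight.
Consider Pia. Suppose Pia is a knave.
Then Wendy's statement comes out false, contradicting Wendy being a knight.
So Pia is a knight.

Wendy: knight, Pia: knight, Keanu: knight, Lior: knave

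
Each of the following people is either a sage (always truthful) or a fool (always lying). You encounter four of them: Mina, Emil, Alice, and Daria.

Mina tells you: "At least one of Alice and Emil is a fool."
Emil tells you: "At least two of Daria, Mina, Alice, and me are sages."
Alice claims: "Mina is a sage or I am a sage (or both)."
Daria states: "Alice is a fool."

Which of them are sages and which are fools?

Consider Mina. Suppose Mina is a sage.
Then no assignment of the remaining roles makes every statement match its speaker's type — contradiction.
So Mina is a fool.
Consider Emil. Suppose Emil is a fool.
Then Mina's statement comes out true, contradicting Mina being a fool.
So Emil is a sage.
Consider Alice. Suppose Alice is a fool.
Then Mina's statement comes out true, contradicting Mina being a fool.
So Alice is a sage.
With that fixed, Daria's statement is false, so Daria is a fool.

Mina: fool, Emil: sage, Alice: sage, Daria: fool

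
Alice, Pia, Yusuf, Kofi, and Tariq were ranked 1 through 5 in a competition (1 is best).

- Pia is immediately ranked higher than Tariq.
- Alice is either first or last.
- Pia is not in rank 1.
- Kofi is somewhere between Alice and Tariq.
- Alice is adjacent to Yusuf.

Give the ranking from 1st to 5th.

From clue 1: Pia is in {1,2,3,4}.
From clues 1–2: Alice is in {1,5}.
From clues 1–5: Alice → rank 1, Yusuf → rank 2, Kofi → rank 3, Pia → rank 4, Tariq → rank 5.

Alice, Yusuf, Kofi, Pia, Tariq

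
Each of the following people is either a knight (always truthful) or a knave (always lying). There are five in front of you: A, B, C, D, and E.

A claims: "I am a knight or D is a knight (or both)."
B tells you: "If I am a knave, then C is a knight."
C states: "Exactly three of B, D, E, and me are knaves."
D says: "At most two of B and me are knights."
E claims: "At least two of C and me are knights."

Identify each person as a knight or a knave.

Regardless of anyone's role, D's statement is true, so D is a knight.
With that fixed, A's statement is true, so A is a knight.
Consider B. Suppose B is a knave.
Then no assignment of the remaining roles makes every statement match its speaker's type — contradiction.
So B is a knight.
With that fixed, C's statement is false, so C is a knave.
With that fixed, E's statement is false, so E is a knave.

A: knight, B: knight, C: knave, D: knight, E: knave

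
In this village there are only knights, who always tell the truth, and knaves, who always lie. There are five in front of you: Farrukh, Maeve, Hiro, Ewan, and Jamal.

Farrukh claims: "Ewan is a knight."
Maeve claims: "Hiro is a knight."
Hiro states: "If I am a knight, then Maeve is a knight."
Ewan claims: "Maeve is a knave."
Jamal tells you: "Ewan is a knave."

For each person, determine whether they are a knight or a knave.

Farrukh: knave, Maeve: knight, Hiro: knight, Ewan: knave, Jamal: knight

Consider Farrukh. Suppose Farrukh is a knight.
Then no assignment of the remaining roles makes every statement match its speaker's type — contradiction.
So Farrukh is a knave.
Consider Maeve. Suppose Maeve is a knave.
Then whichever role Hiro has, Hiro's statement has the wrong truth value — contradiction.
So Maeve is a knight.
With that fixed, Hiro's statement is true, so Hiro is a knight.
With that fixed, Ewan's statement is false, so Ewan is a knave.
With that fixed, Jamal's statement is true, so Jamal is a knight.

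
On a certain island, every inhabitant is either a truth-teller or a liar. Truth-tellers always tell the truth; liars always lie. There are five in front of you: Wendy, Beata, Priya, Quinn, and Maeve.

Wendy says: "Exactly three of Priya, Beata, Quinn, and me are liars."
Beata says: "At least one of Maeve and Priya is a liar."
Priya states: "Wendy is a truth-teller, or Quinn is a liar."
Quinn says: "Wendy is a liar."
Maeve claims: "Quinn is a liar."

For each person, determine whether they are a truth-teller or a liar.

Wendy: liar, Beata: truth-teller, Priya: liar, Quinn: truth-teller, Maeve: liar

Consider Wendy. Suppose Wendy is a truth-teller.
Then no assignment of the remaining roles makes every statement match its speaker's type — contradiction.
So Wendy is a liar.
With that fixed, Quinn's statement is true, so Quinn is a truth-teller.
With that fixed, Maeve's statement is false, so Maeve is a liar.
With that fixed, Beata's statement is true, so Beata is a truth-teller.
With that fixed, Priya's statement is false, so Priya is a liar.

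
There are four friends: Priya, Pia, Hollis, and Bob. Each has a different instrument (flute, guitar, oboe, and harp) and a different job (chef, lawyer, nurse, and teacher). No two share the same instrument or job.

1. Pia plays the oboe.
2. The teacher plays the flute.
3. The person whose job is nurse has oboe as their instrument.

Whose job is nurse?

With clues 1–3, Bob, Hollis, and Priya are impossible for the one with job nurse.
That leaves Pia.

Pia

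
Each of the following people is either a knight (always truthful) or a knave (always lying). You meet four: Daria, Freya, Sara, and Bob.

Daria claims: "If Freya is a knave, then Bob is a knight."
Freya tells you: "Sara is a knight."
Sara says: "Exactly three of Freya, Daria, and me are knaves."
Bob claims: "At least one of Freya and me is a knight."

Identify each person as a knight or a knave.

Consider Daria. Suppose Daria is a knave.
Then no assignment of the remaining roles makes every statement match its speaker's type — contradiction.
So Daria is a knight.
With that fixed, Sara's statement is false, so Sara is a knave.
With that fixed, Freya's statement is false, so Freya is a knave.
Consider Bob. Suppose Bob is a knave.
Then Daria's statement comes out false, contradicting Daria being a knight.
So Bob is a knight.

Daria: knight, Freya: knave, Sara: knave, Bob: knight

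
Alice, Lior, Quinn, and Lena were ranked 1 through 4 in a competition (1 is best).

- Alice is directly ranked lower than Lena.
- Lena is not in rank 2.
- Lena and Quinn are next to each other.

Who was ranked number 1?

With clue 1, Alice is ruled out for rank 1.
With clues 1–3, Lena and Quinn are ruled out for rank 1.
So rank 1 is Lior.

Lior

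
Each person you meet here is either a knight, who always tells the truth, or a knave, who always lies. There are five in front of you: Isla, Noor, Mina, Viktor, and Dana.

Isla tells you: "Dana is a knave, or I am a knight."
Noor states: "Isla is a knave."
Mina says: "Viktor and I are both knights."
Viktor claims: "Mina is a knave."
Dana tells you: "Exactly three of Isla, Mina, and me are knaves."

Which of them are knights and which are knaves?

Isla: knight, Noor: knave, Mina: knave, Viktor: knight, Dana: knave

Consider Isla. Suppose Isla is a knave.
Then no assignment of the remaining roles makes every statement match its speaker's type — contradiction.
So Isla is a knight.
With that fixed, Noor's statement is false, so Noor is a knave.
With that fixed, Dana's statement is false, so Dana is a knave.
Consider Mina. Suppose Mina is a knight.
Then no assignment of the remaining roles makes every statement match its speaker's type — contradiction.
So Mina is a knave.
With that fixed, Viktor's statement is true, so Viktor is a knight.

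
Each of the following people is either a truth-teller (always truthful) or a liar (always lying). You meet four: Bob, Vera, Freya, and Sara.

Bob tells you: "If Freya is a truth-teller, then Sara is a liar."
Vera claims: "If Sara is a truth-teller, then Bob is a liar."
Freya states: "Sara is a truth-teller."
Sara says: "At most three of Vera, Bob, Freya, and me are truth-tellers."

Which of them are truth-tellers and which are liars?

Consider Bob. Suppose Bob is a truth-teller.
Then no assignment of the remaining roles makes every statement match its speaker's type — contradiction.
So Bob is a liar.
With that fixed, Vera's statement is true, so Vera is a truth-teller.
With that fixed, Sara's statement is true, so Sara is a truth-teller.
With that fixed, Freya's statement is true, so Freya is a truth-teller.

Bob: liar, Vera: truth-teller, Freya: truth-teller, Sara: truth-teller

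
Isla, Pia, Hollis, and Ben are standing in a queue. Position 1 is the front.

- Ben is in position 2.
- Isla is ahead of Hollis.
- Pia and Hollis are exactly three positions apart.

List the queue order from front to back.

Pia, Ben, Isla, Hollis

From clue 1: Ben → position 2.
From clues 1–2: Isla is in {1,3}.
From clues 1–3: Pia → position 1, Isla → position 3, Hollis → position 4.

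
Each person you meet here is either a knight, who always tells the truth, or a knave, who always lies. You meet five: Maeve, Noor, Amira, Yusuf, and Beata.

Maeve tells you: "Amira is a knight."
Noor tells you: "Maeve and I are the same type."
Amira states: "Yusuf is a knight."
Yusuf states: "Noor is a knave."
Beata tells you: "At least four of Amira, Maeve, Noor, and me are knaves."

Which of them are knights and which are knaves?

Maeve: knight, Noor: knave, Amira: knight, Yusuf: knight, Beata: knave

Consider Maeve. Suppose Maeve is a knave.
Then whichever role Noor has, Noor's statement has the wrong truth value — contradiction.
So Maeve is a knight.
With that fixed, Beata's statement is false, so Beata is a knave.
Consider Noor. Suppose Noor is a knight.
Then no assignment of the remaining roles makes every statement match its speaker's type — contradiction.
So Noor is a knave.
With that fixed, Yusuf's statement is true, so Yusuf is a knight.
With that fixed, Amira's statement is true, so Amira is a knight.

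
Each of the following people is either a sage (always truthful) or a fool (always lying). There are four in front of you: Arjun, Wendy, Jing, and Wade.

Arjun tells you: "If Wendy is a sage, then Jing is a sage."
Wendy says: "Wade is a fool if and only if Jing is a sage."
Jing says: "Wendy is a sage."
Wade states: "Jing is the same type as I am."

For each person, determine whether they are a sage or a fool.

Consider Arjun. Suppose Arjun is a fool.
Then no assignment of the remaining roles makes every statement match its speaker's type — contradiction.
So Arjun is a sage.
Consider Wendy. Suppose Wendy is a fool.
Then no assignment of the remaining roles makes every statement match its speaker's type — contradiction.
So Wendy is a sage.
With that fixed, Jing's statement is true, so Jing is a sage.
Consider Wade. Suppose Wade is a sage.
Then Wendy's statement comes out false, contradicting Wendy being a sage.
So Wade is a fool.

Arjun: sage, Wendy: sage, Jing: sage, Wade: fool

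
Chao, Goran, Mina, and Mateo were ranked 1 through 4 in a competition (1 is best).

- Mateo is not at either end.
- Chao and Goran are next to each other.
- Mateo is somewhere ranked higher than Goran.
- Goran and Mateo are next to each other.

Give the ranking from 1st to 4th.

From clue 1: Mateo is in {2,3}.
From clues 1–2: Mina is in {1,4}.
From clues 1–3: Mina → rank 1, Mateo → rank 2.
From clues 1–4: Goran → rank 3, Chao → rank 4.

Mina, Mateo, Goran, Chao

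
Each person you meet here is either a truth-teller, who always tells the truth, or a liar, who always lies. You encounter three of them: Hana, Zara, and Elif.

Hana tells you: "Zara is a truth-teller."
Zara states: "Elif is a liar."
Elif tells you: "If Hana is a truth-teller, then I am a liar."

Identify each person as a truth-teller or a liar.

Hana: liar, Zara: liar, Elif: truth-teller

Consider Hana. Suppose Hana is a truth-teller.
Then whichever role Elif has, Elif's statement has the wrong truth value — contradiction.
So Hana is a liar.
With that fixed, Elif's statement is true, so Elif is a truth-teller.
With that fixed, Zara's statement is false, so Zara is a liar.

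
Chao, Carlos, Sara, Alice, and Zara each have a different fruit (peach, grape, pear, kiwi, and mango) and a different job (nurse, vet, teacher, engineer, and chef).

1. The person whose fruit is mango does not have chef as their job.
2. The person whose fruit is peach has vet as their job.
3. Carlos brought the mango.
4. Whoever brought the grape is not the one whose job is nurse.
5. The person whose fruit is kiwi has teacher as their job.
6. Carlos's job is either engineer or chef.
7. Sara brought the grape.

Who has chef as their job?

Sara

With clues 1–3, Carlos is impossible for the one with job chef.
With clues 1–7, Alice, Chao, and Zara are impossible for the one with job chef.
That leaves Sara.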